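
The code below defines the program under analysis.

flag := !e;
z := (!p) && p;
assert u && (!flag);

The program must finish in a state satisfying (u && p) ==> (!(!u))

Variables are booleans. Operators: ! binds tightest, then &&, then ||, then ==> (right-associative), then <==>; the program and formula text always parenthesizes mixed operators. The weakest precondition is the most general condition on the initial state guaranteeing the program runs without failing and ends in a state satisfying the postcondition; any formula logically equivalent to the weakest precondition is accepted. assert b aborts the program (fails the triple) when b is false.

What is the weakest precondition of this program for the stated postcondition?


Working backward. After the program, the postcondition (u && p) ==> (!(!u)) must hold; in canonical form it is (u && p) ==> u.
Before assert u && (!flag): u && (!flag) && ((u && p) ==> u)
Before z := (!p) && p: u && (!flag) && ((u && p) ==> u)
Before flag := !e: u && e && ((u && p) ==> u)
Answer: WP = u && e && ((u && p) ==> u)


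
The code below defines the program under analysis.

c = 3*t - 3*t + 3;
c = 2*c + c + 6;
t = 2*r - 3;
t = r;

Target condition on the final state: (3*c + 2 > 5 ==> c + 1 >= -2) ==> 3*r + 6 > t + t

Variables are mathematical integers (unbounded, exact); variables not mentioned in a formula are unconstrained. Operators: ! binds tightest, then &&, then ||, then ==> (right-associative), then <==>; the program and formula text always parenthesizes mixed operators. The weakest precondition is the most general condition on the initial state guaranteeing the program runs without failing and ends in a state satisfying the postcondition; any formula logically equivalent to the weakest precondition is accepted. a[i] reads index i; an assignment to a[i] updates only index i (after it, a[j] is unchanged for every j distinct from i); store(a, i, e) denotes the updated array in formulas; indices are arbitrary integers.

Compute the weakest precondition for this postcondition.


Working backward. After the program, the postcondition (3*c + 2 > 5 ==> c + 1 >= -2) ==> 3*r + 6 > t + t must hold; in canonical form it is (3*c > 3 ==> c >= -3) ==> 3*r > 2*t - 6.
Before t := r: (3*c > 3 ==> c >= -3) ==> r > -6
Before t := 2*r - 3: (3*c > 3 ==> c >= -3) ==> r > -6
Before c := 2*c + c + 6: (9*c > -15 ==> 3*c >= -9) ==> r > -6
Before c := 3*t - 3*t + 3: r > -6
Answer: WP = r > -6


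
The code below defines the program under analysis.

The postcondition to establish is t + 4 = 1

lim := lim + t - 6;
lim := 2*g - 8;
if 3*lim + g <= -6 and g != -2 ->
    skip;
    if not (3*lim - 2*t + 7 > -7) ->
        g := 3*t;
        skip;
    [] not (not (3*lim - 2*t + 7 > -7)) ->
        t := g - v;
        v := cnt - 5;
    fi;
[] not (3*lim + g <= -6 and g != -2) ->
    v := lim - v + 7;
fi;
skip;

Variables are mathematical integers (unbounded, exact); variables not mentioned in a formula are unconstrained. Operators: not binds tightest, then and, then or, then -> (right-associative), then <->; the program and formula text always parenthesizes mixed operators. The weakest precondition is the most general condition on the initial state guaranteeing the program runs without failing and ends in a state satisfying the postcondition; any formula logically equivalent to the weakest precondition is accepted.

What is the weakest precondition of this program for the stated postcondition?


Working backward. After the program, the postcondition t + 4 = 1 must hold; in canonical form it is t = -3.
Before skip: t = -3
Then branch requires ((not (3*lim > 2*t - 14)) -> t = -3) and (3*lim > 2*t - 14 -> g = v - 3); else branch requires t = -3.
Before the if: ((g + 3*lim <= -6 and g != -2) -> (((not (3*lim > 2*t - 14)) -> t = -3) and (3*lim > 2*t - 14 -> g = v - 3))) and ((not (g + 3*lim <= -6 and g != -2)) -> t = -3)
Before lim := 2*g - 8: ((7*g <= 18 and g != -2) -> (((not (6*g > 2*t + 10)) -> t = -3) and (6*g > 2*t + 10 -> g = v - 3))) and ((not (7*g <= 18 and g != -2)) -> t = -3)
Before lim := lim + t - 6: ((7*g <= 18 and g != -2) -> (((not (6*g > 2*t + 10)) -> t = -3) and (6*g > 2*t + 10 -> g = v - 3))) and ((not (7*g <= 18 and g != -2)) -> t = -3)
Answer: WP = ((7*g <= 18 and g != -2) -> (((not (6*g > 2*t + 10)) -> t = -3) and (6*g > 2*t + 10 -> g = v - 3))) and ((not (7*g <= 18 and g != -2)) -> t = -3)


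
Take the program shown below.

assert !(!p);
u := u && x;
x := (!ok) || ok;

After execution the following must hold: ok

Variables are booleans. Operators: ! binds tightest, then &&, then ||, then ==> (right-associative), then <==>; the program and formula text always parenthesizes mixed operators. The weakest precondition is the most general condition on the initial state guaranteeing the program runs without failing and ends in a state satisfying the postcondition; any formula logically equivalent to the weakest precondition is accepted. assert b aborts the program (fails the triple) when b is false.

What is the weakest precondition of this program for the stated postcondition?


Working backward. After the program, ok must hold.
Before x := (!ok) || ok: ok
Before u := u && x: ok
Before assert !(!p): p && ok
Answer: WP = p && ok


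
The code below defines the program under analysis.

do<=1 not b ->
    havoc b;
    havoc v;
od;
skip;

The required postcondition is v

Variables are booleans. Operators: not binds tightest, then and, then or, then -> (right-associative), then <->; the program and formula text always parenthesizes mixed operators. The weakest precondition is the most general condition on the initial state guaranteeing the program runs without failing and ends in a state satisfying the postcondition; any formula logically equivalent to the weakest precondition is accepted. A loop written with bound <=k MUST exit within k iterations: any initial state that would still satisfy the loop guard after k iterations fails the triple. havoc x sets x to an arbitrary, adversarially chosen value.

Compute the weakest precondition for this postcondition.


Working backward. After the program, v must hold.
Before skip: v
Before the loop (bound <=1), unroll the exhaustion recursion (WP_0 = exit-now case; WP_j = one more guarded iteration, up to j = 1):
  WP_0: b and v
  WP_1: b and (b -> v)
So before the loop: b and (b -> v)
Answer: WP = b and (b -> v)


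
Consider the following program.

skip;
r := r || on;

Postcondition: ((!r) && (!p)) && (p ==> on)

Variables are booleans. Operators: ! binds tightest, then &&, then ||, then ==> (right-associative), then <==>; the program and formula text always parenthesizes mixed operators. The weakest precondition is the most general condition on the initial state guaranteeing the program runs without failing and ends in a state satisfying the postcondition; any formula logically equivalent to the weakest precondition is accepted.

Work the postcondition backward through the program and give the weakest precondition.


Working backward. After the program, the postcondition ((!r) && (!p)) && (p ==> on) must hold; in canonical form it is (!r) && (!p) && (p ==> on).
Before r := r || on: (!(r || on)) && (!p) && (p ==> on)
Before skip: (!(r || on)) && (!p) && (p ==> on)
Answer: WP = (!(r || on)) && (!p) && (p ==> on)


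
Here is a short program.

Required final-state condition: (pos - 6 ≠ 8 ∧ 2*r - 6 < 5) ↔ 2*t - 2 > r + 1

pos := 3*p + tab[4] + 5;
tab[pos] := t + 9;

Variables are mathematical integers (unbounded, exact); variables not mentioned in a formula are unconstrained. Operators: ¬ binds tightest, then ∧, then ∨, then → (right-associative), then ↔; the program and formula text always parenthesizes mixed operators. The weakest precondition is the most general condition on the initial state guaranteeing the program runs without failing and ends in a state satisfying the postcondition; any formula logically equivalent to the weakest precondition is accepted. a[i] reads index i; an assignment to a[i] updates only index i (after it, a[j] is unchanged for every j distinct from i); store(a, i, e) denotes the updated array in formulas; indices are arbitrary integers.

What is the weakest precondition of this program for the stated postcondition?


Working backward. After the program, the postcondition (pos - 6 ≠ 8 ∧ 2*r - 6 < 5) ↔ 2*t - 2 > r + 1 must hold; in canonical form it is (pos ≠ 14 ∧ 2*r < 11) ↔ 2*t > r + 3.
Before tab[pos] := t + 9: (pos ≠ 14 ∧ 2*r < 11) ↔ 2*t > r + 3
Before pos := 3*p + tab[4] + 5: (tab[4] + 3*p ≠ 9 ∧ 2*r < 11) ↔ 2*t > r + 3
Answer: WP = (tab[4] + 3*p ≠ 9 ∧ 2*r < 11) ↔ 2*t > r + 3


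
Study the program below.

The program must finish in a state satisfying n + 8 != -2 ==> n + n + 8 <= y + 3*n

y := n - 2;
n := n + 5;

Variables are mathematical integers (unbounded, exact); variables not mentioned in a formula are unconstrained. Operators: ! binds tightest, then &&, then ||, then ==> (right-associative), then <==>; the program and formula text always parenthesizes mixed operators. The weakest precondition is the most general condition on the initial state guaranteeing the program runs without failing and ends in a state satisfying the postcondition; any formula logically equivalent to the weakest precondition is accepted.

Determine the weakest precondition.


Working backward. After the program, the postcondition n + 8 != -2 ==> n + n + 8 <= y + 3*n must hold; in canonical form it is n != -10 ==> n + y >= 8.
Before n := n + 5: n != -15 ==> n + y >= 3
Before y := n - 2: n != -15 ==> 2*n >= 5
Answer: WP = n != -15 ==> 2*n >= 5


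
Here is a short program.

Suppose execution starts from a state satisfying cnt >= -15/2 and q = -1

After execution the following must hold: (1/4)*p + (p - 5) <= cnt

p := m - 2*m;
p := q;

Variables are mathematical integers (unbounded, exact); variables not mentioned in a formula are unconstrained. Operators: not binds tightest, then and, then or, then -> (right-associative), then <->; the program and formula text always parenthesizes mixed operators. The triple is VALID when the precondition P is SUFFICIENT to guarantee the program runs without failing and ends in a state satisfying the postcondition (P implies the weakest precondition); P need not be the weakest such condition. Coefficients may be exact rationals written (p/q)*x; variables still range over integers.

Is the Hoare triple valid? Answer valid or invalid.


Working backward. After the program, the postcondition (1/4)*p + (p - 5) <= cnt must hold; in canonical form it is (5/4)*p <= cnt + 5.
Before p := q: (5/4)*q <= cnt + 5
Before p := m - 2*m: (5/4)*q <= cnt + 5
The weakest precondition is (5/4)*q <= cnt + 5.
Check whether cnt >= -15/2 and q = -1 implies it.
Countermodel: at the initial state cnt = -7, q = -1, the precondition holds but the weakest precondition fails.
Answer: invalid


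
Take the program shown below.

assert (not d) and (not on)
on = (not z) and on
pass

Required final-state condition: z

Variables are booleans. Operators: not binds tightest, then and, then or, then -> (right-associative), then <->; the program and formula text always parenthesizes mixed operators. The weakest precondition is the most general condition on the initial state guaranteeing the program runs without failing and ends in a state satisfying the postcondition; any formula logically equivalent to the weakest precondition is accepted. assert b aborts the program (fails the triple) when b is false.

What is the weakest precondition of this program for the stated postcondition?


Working backward. After the program, z must hold.
Before skip: z
Before on := (not z) and on: z
Before assert (not d) and (not on): (not d) and (not on) and z
Answer: WP = (not d) and (not on) and z


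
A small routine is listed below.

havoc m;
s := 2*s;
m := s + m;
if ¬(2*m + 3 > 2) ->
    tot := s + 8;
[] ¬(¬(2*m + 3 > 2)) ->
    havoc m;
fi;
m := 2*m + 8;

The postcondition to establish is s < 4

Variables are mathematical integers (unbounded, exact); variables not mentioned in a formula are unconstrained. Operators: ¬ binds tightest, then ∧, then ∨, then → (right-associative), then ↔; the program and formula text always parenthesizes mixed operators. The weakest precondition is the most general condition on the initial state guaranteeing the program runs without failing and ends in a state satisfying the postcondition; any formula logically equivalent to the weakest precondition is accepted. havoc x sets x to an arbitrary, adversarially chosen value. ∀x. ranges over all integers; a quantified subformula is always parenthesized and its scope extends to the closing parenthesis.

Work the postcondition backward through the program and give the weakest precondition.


Working backward. After the program, s < 4 must hold.
Before m := 2*m + 8: s < 4
Then branch requires s < 4; else branch requires s < 4.
Before the if: ((¬(2*m > -1)) → s < 4) ∧ (2*m > -1 → s < 4)
Before m := s + m: ((¬(2*m + 2*s > -1)) → s < 4) ∧ (2*m + 2*s > -1 → s < 4)
Before s := 2*s: ((¬(2*m + 4*s > -1)) → 2*s < 4) ∧ (2*m + 4*s > -1 → 2*s < 4)
Before havoc m: ∀m_1. (((¬(2*m_1 + 4*s > -1)) → 2*s < 4) ∧ (2*m_1 + 4*s > -1 → 2*s < 4))
Answer: WP = ∀m_1. (((¬(2*m_1 + 4*s > -1)) → 2*s < 4) ∧ (2*m_1 + 4*s > -1 → 2*s < 4))


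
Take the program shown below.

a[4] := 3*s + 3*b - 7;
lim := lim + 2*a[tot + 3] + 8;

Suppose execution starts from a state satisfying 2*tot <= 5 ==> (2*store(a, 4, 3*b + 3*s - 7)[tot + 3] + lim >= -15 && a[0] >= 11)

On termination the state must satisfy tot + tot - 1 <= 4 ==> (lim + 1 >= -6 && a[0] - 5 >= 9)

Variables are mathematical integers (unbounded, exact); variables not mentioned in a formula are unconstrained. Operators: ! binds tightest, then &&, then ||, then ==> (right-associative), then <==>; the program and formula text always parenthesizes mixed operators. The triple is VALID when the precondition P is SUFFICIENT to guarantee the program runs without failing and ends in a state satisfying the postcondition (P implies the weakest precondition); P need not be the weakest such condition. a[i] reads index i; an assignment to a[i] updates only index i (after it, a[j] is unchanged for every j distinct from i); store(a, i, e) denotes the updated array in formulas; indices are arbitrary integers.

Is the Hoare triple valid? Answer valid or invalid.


Working backward. After the program, the postcondition tot + tot - 1 <= 4 ==> (lim + 1 >= -6 && a[0] - 5 >= 9) must hold; in canonical form it is 2*tot <= 5 ==> (lim >= -7 && a[0] >= 14).
Before lim := lim + 2*a[tot + 3] + 8: 2*tot <= 5 ==> (2*a[tot + 3] + lim >= -15 && a[0] >= 14)
Before a[4] := 3*s + 3*b - 7: 2*tot <= 5 ==> (2*store(a, 4, 3*b + 3*s - 7)[tot + 3] + lim >= -15 && a[0] >= 14)
The weakest precondition is 2*tot <= 5 ==> (2*store(a, 4, 3*b + 3*s - 7)[tot + 3] + lim >= -15 && a[0] >= 14).
Check whether 2*tot <= 5 ==> (2*store(a, 4, 3*b + 3*s - 7)[tot + 3] + lim >= -15 && a[0] >= 11) implies it.
Countermodel: at the initial state a = {[0] = 11, [4] = 11, [5] = 11, elsewhere 11}, b = 0, lim = -37, s = 0, tot = 2, the precondition holds but the weakest precondition fails.
Answer: invalid


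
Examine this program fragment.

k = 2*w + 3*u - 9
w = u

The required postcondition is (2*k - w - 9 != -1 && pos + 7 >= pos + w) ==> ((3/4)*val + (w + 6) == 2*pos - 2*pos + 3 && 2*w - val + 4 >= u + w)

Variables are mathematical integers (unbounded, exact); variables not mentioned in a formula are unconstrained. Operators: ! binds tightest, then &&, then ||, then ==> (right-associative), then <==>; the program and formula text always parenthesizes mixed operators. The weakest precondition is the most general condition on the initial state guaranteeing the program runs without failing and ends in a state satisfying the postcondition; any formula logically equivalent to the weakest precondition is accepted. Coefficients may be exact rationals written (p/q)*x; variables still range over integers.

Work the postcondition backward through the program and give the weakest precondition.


Working backward. After the program, the postcondition (2*k - w - 9 != -1 && pos + 7 >= pos + w) ==> ((3/4)*val + (w + 6) == 2*pos - 2*pos + 3 && 2*w - val + 4 >= u + w) must hold; in canonical form it is (2*k != w + 8 && w <= 7) ==> ((3/4)*val + w == -3 && w >= u + val - 4).
Before w := u: (2*k != u + 8 && u <= 7) ==> (u + (3/4)*val == -3 && val <= 4)
Before k := 2*w + 3*u - 9: (5*u + 4*w != 26 && u <= 7) ==> (u + (3/4)*val == -3 && val <= 4)
Answer: WP = (5*u + 4*w != 26 && u <= 7) ==> (u + (3/4)*val == -3 && val <= 4)


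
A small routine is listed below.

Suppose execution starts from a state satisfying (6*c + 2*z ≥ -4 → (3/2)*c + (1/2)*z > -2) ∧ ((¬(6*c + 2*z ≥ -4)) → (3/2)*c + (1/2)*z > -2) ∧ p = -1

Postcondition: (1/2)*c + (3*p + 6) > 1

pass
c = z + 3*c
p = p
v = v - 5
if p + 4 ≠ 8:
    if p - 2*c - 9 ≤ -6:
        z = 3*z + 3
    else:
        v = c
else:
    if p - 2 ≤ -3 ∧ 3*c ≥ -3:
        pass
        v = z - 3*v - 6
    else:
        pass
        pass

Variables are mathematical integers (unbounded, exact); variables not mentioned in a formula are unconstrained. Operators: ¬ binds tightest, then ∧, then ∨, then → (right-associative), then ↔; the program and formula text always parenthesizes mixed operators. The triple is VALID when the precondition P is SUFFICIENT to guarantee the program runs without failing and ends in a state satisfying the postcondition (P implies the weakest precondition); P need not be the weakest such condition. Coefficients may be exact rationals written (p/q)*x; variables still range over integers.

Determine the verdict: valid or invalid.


Working backward. After the program, the postcondition (1/2)*c + (3*p + 6) > 1 must hold; in canonical form it is (1/2)*c + 3*p > -5.
Then branch requires (p ≤ 2*c + 3 → (1/2)*c + 3*p > -5) ∧ ((¬(p ≤ 2*c + 3)) → (1/2)*c + 3*p > -5); else branch requires ((p ≤ -1 ∧ 3*c ≥ -3) → (1/2)*c + 3*p > -5) ∧ ((¬(p ≤ -1 ∧ 3*c ≥ -3)) → (1/2)*c + 3*p > -5).
Before the if: (p ≠ 4 → ((p ≤ 2*c + 3 → (1/2)*c + 3*p > -5) ∧ ((¬(p ≤ 2*c + 3)) → (1/2)*c + 3*p > -5))) ∧ ((¬(p ≠ 4)) → (((p ≤ -1 ∧ 3*c ≥ -3) → (1/2)*c + 3*p > -5) ∧ ((¬(p ≤ -1 ∧ 3*c ≥ -3)) → (1/2)*c + 3*p > -5)))
Before v := v - 5: (p ≠ 4 → ((p ≤ 2*c + 3 → (1/2)*c + 3*p > -5) ∧ ((¬(p ≤ 2*c + 3)) → (1/2)*c + 3*p > -5))) ∧ ((¬(p ≠ 4)) → (((p ≤ -1 ∧ 3*c ≥ -3) → (1/2)*c + 3*p > -5) ∧ ((¬(p ≤ -1 ∧ 3*c ≥ -3)) → (1/2)*c + 3*p > -5)))
Before p := p: (p ≠ 4 → ((p ≤ 2*c + 3 → (1/2)*c + 3*p > -5) ∧ ((¬(p ≤ 2*c + 3)) → (1/2)*c + 3*p > -5))) ∧ ((¬(p ≠ 4)) → (((p ≤ -1 ∧ 3*c ≥ -3) → (1/2)*c + 3*p > -5) ∧ ((¬(p ≤ -1 ∧ 3*c ≥ -3)) → (1/2)*c + 3*p > -5)))
Before c := z + 3*c: (p ≠ 4 → ((p ≤ 6*c + 2*z + 3 → (3/2)*c + 3*p + (1/2)*z > -5) ∧ ((¬(p ≤ 6*c + 2*z + 3)) → (3/2)*c + 3*p + (1/2)*z > -5))) ∧ ((¬(p ≠ 4)) → (((p ≤ -1 ∧ 9*c + 3*z ≥ -3) → (3/2)*c + 3*p + (1/2)*z > -5) ∧ ((¬(p ≤ -1 ∧ 9*c + 3*z ≥ -3)) → (3/2)*c + 3*p + (1/2)*z > -5)))
Before skip: (p ≠ 4 → ((p ≤ 6*c + 2*z + 3 → (3/2)*c + 3*p + (1/2)*z > -5) ∧ ((¬(p ≤ 6*c + 2*z + 3)) → (3/2)*c + 3*p + (1/2)*z > -5))) ∧ ((¬(p ≠ 4)) → (((p ≤ -1 ∧ 9*c + 3*z ≥ -3) → (3/2)*c + 3*p + (1/2)*z > -5) ∧ ((¬(p ≤ -1 ∧ 9*c + 3*z ≥ -3)) → (3/2)*c + 3*p + (1/2)*z > -5)))
The weakest precondition is (p ≠ 4 → ((p ≤ 6*c + 2*z + 3 → (3/2)*c + 3*p + (1/2)*z > -5) ∧ ((¬(p ≤ 6*c + 2*z + 3)) → (3/2)*c + 3*p + (1/2)*z > -5))) ∧ ((¬(p ≠ 4)) → (((p ≤ -1 ∧ 9*c + 3*z ≥ -3) → (3/2)*c + 3*p + (1/2)*z > -5) ∧ ((¬(p ≤ -1 ∧ 9*c + 3*z ≥ -3)) → (3/2)*c + 3*p + (1/2)*z > -5))).
Check whether (6*c + 2*z ≥ -4 → (3/2)*c + (1/2)*z > -2) ∧ ((¬(6*c + 2*z ≥ -4)) → (3/2)*c + (1/2)*z > -2) ∧ p = -1 implies it.
Every state satisfying the precondition satisfies the weakest precondition: the implication holds.
Answer: valid


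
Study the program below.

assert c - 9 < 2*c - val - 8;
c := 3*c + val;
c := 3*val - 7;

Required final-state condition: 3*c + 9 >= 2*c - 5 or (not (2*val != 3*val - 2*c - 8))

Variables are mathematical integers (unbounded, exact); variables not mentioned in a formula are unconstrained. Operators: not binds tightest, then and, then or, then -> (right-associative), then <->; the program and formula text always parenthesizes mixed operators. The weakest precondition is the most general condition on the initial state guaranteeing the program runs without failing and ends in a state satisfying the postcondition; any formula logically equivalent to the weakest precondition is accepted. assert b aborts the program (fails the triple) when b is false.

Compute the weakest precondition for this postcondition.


Working backward. After the program, the postcondition 3*c + 9 >= 2*c - 5 or (not (2*val != 3*val - 2*c - 8)) must hold; in canonical form it is c >= -14 or (not (2*c != val - 8)).
Before c := 3*val - 7: 3*val >= -7 or (not (5*val != 6))
Before c := 3*c + val: 3*val >= -7 or (not (5*val != 6))
Before assert c - 9 < 2*c - val - 8: val < c + 1 and (3*val >= -7 or (not (5*val != 6)))
Answer: WP = val < c + 1 and (3*val >= -7 or (not (5*val != 6)))


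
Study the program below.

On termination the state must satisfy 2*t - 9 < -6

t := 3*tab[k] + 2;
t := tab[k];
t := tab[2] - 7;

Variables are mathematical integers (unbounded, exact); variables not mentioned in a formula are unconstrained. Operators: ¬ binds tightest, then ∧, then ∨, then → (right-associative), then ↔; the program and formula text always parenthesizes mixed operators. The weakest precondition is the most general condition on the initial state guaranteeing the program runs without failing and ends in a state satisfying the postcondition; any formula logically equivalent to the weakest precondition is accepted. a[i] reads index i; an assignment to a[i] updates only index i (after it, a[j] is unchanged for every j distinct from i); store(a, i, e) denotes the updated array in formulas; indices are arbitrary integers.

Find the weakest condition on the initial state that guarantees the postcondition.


Working backward. After the program, the postcondition 2*t - 9 < -6 must hold; in canonical form it is 2*t < 3.
Before t := tab[2] - 7: 2*tab[2] < 17
Before t := tab[k]: 2*tab[2] < 17
Before t := 3*tab[k] + 2: 2*tab[2] < 17
Answer: WP = 2*tab[2] < 17


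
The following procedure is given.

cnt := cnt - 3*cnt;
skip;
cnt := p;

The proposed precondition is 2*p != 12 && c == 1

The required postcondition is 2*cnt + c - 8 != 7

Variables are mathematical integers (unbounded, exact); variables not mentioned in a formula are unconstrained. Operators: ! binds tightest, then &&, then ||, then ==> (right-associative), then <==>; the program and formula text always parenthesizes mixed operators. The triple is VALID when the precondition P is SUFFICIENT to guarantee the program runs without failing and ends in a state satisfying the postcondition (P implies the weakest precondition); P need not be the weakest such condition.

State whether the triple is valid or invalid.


Working backward. After the program, the postcondition 2*cnt + c - 8 != 7 must hold; in canonical form it is c + 2*cnt != 15.
Before cnt := p: c + 2*p != 15
Before skip: c + 2*p != 15
Before cnt := cnt - 3*cnt: c + 2*p != 15
The weakest precondition is c + 2*p != 15.
Check whether 2*p != 12 && c == 1 implies it.
Countermodel: at the initial state c = 1, p = 7, the precondition holds but the weakest precondition fails.
Answer: invalid


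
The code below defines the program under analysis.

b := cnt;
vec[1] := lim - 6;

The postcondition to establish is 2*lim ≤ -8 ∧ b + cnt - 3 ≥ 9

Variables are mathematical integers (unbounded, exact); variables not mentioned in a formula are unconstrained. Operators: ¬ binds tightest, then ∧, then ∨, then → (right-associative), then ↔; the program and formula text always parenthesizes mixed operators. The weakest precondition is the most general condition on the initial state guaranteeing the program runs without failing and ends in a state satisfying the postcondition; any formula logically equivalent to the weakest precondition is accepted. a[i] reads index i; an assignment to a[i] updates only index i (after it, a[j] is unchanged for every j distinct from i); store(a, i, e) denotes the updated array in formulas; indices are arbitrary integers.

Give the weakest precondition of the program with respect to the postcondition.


Working backward. After the program, the postcondition 2*lim ≤ -8 ∧ b + cnt - 3 ≥ 9 must hold; in canonical form it is 2*lim ≤ -8 ∧ b + cnt ≥ 12.
Before vec[1] := lim - 6: 2*lim ≤ -8 ∧ b + cnt ≥ 12
Before b := cnt: 2*lim ≤ -8 ∧ 2*cnt ≥ 12
Answer: WP = 2*lim ≤ -8 ∧ 2*cnt ≥ 12


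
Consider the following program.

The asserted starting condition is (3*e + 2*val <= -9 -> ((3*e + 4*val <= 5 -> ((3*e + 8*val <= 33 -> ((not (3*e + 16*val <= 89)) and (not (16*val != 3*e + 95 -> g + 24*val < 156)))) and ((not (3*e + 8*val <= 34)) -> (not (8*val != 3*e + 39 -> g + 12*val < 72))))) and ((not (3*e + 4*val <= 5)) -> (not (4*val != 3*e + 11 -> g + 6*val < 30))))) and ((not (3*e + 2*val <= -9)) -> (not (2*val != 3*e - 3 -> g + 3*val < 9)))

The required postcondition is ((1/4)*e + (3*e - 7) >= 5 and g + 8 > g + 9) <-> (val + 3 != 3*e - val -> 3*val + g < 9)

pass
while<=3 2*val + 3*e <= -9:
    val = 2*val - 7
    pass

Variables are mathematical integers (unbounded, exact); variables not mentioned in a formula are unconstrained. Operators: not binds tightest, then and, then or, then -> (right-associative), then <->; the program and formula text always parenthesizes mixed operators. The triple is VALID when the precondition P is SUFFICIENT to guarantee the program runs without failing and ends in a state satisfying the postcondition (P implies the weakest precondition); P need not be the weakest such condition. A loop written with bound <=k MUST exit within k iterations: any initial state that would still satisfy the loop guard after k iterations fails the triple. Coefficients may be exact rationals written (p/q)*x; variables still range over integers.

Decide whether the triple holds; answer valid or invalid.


Working backward. After the program, the postcondition ((1/4)*e + (3*e - 7) >= 5 and g + 8 > g + 9) <-> (val + 3 != 3*e - val -> 3*val + g < 9) must hold; in canonical form it is not (2*val != 3*e - 3 -> g + 3*val < 9).
Before the loop (bound <=3), unroll the exhaustion recursion (WP_0 = exit-now case; WP_j = one more guarded iteration, up to j = 3):
  WP_0: (not (3*e + 2*val <= -9)) and (not (2*val != 3*e - 3 -> g + 3*val < 9))
  WP_1: (3*e + 2*val <= -9 -> ((not (3*e + 4*val <= 5)) and (not (4*val != 3*e + 11 -> g + 6*val < 30)))) and ((not (3*e + 2*val <= -9)) -> (not (2*val != 3*e - 3 -> g + 3*val < 9)))
  WP_2: (3*e + 2*val <= -9 -> ((3*e + 4*val <= 5 -> ((not (3*e + 8*val <= 33)) and (not (8*val != 3*e + 39 -> g + 12*val < 72)))) and ((not (3*e + 4*val <= 5)) -> (not (4*val != 3*e + 11 -> g + 6*val < 30))))) and ((not (3*e + 2*val <= -9)) -> (not (2*val != 3*e - 3 -> g + 3*val < 9)))
  WP_3: (3*e + 2*val <= -9 -> ((3*e + 4*val <= 5 -> ((3*e + 8*val <= 33 -> ((not (3*e + 16*val <= 89)) and (not (16*val != 3*e + 95 -> g + 24*val < 156)))) and ((not (3*e + 8*val <= 33)) -> (not (8*val != 3*e + 39 -> g + 12*val < 72))))) and ((not (3*e + 4*val <= 5)) -> (not (4*val != 3*e + 11 -> g + 6*val < 30))))) and ((not (3*e + 2*val <= -9)) -> (not (2*val != 3*e - 3 -> g + 3*val < 9)))
So before the loop: (3*e + 2*val <= -9 -> ((3*e + 4*val <= 5 -> ((3*e + 8*val <= 33 -> ((not (3*e + 16*val <= 89)) and (not (16*val != 3*e + 95 -> g + 24*val < 156)))) and ((not (3*e + 8*val <= 33)) -> (not (8*val != 3*e + 39 -> g + 12*val < 72))))) and ((not (3*e + 4*val <= 5)) -> (not (4*val != 3*e + 11 -> g + 6*val < 30))))) and ((not (3*e + 2*val <= -9)) -> (not (2*val != 3*e - 3 -> g + 3*val < 9)))
Before skip: (3*e + 2*val <= -9 -> ((3*e + 4*val <= 5 -> ((3*e + 8*val <= 33 -> ((not (3*e + 16*val <= 89)) and (not (16*val != 3*e + 95 -> g + 24*val < 156)))) and ((not (3*e + 8*val <= 33)) -> (not (8*val != 3*e + 39 -> g + 12*val < 72))))) and ((not (3*e + 4*val <= 5)) -> (not (4*val != 3*e + 11 -> g + 6*val < 30))))) and ((not (3*e + 2*val <= -9)) -> (not (2*val != 3*e - 3 -> g + 3*val < 9)))
The weakest precondition is (3*e + 2*val <= -9 -> ((3*e + 4*val <= 5 -> ((3*e + 8*val <= 33 -> ((not (3*e + 16*val <= 89)) and (not (16*val != 3*e + 95 -> g + 24*val < 156)))) and ((not (3*e + 8*val <= 33)) -> (not (8*val != 3*e + 39 -> g + 12*val < 72))))) and ((not (3*e + 4*val <= 5)) -> (not (4*val != 3*e + 11 -> g + 6*val < 30))))) and ((not (3*e + 2*val <= -9)) -> (not (2*val != 3*e - 3 -> g + 3*val < 9))).
Check whether (3*e + 2*val <= -9 -> ((3*e + 4*val <= 5 -> ((3*e + 8*val <= 33 -> ((not (3*e + 16*val <= 89)) and (not (16*val != 3*e + 95 -> g + 24*val < 156)))) and ((not (3*e + 8*val <= 34)) -> (not (8*val != 3*e + 39 -> g + 12*val < 72))))) and ((not (3*e + 4*val <= 5)) -> (not (4*val != 3*e + 11 -> g + 6*val < 30))))) and ((not (3*e + 2*val <= -9)) -> (not (2*val != 3*e - 3 -> g + 3*val < 9))) implies it.
Countermodel: at the initial state e = -10, g = -37, val = 8, the precondition holds but the weakest precondition fails.
Answer: invalid


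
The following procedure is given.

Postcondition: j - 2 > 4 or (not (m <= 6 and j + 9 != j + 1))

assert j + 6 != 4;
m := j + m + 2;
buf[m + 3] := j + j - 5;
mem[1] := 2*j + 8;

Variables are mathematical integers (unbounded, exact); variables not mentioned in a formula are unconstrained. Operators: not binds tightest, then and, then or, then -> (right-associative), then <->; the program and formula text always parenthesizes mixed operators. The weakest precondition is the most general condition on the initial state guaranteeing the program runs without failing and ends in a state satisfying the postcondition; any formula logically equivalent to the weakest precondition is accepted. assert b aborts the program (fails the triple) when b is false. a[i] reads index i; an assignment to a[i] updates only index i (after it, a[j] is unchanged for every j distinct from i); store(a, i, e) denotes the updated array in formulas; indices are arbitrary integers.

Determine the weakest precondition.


Working backward. After the program, the postcondition j - 2 > 4 or (not (m <= 6 and j + 9 != j + 1)) must hold; in canonical form it is j > 6 or (not (m <= 6)).
Before mem[1] := 2*j + 8: j > 6 or (not (m <= 6))
Before buf[m + 3] := j + j - 5: j > 6 or (not (m <= 6))
Before m := j + m + 2: j > 6 or (not (j + m <= 4))
Before assert j + 6 != 4: j != -2 and (j > 6 or (not (j + m <= 4)))
Answer: WP = j != -2 and (j > 6 or (not (j + m <= 4)))


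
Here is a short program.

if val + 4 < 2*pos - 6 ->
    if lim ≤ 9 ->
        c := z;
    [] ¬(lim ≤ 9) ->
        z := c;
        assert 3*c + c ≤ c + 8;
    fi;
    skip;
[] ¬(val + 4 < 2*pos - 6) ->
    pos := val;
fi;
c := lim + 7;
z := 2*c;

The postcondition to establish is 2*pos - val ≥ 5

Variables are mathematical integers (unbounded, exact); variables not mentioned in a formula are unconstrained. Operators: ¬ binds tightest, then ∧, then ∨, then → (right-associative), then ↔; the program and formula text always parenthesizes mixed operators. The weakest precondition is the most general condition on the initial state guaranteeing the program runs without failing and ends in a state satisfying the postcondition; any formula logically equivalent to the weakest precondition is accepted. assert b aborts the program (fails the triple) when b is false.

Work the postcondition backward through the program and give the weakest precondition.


Working backward. After the program, the postcondition 2*pos - val ≥ 5 must hold; in canonical form it is 2*pos ≥ val + 5.
Before z := 2*c: 2*pos ≥ val + 5
Before c := lim + 7: 2*pos ≥ val + 5
Then branch requires (lim ≤ 9 → 2*pos ≥ val + 5) ∧ ((¬(lim ≤ 9)) → (3*c ≤ 8 ∧ 2*pos ≥ val + 5)); else branch requires val ≥ 5.
Before the if: (val < 2*pos - 10 → ((lim ≤ 9 → 2*pos ≥ val + 5) ∧ ((¬(lim ≤ 9)) → (3*c ≤ 8 ∧ 2*pos ≥ val + 5)))) ∧ ((¬(val < 2*pos - 10)) → val ≥ 5)
Answer: WP = (val < 2*pos - 10 → ((lim ≤ 9 → 2*pos ≥ val + 5) ∧ ((¬(lim ≤ 9)) → (3*c ≤ 8 ∧ 2*pos ≥ val + 5)))) ∧ ((¬(val < 2*pos - 10)) → val ≥ 5)


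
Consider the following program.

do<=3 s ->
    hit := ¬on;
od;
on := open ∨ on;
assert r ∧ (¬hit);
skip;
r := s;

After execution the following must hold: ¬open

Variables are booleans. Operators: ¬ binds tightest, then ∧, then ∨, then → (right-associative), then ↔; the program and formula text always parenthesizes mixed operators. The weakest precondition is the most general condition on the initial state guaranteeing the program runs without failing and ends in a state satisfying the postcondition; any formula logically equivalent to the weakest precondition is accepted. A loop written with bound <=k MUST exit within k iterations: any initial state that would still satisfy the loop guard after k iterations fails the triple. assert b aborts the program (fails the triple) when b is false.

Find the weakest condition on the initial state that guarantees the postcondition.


Working backward. After the program, ¬open must hold.
Before r := s: ¬open
Before skip: ¬open
Before assert r ∧ (¬hit): r ∧ (¬hit) ∧ (¬open)
Before on := open ∨ on: r ∧ (¬hit) ∧ (¬open)
Before the loop (bound <=3), unroll the exhaustion recursion (WP_0 = exit-now case; WP_j = one more guarded iteration, up to j = 3):
  WP_0: (¬s) ∧ r ∧ (¬hit) ∧ (¬open)
  WP_1: (s → ((¬s) ∧ r ∧ on ∧ (¬open))) ∧ ((¬s) → (r ∧ (¬hit) ∧ (¬open)))
  WP_2: (s → ((s → ((¬s) ∧ r ∧ on ∧ (¬open))) ∧ ((¬s) → (r ∧ on ∧ (¬open))))) ∧ ((¬s) → (r ∧ (¬hit) ∧ (¬open)))
  WP_3: (s → ((s → ((s → ((¬s) ∧ r ∧ on ∧ (¬open))) ∧ ((¬s) → (r ∧ on ∧ (¬open))))) ∧ ((¬s) → (r ∧ on ∧ (¬open))))) ∧ ((¬s) → (r ∧ (¬hit) ∧ (¬open)))
So before the loop: (s → ((s → ((s → ((¬s) ∧ r ∧ on ∧ (¬open))) ∧ ((¬s) → (r ∧ on ∧ (¬open))))) ∧ ((¬s) → (r ∧ on ∧ (¬open))))) ∧ ((¬s) → (r ∧ (¬hit) ∧ (¬open)))
Answer: WP = (s → ((s → ((s → ((¬s) ∧ r ∧ on ∧ (¬open))) ∧ ((¬s) → (r ∧ on ∧ (¬open))))) ∧ ((¬s) → (r ∧ on ∧ (¬open))))) ∧ ((¬s) → (r ∧ (¬hit) ∧ (¬open)))


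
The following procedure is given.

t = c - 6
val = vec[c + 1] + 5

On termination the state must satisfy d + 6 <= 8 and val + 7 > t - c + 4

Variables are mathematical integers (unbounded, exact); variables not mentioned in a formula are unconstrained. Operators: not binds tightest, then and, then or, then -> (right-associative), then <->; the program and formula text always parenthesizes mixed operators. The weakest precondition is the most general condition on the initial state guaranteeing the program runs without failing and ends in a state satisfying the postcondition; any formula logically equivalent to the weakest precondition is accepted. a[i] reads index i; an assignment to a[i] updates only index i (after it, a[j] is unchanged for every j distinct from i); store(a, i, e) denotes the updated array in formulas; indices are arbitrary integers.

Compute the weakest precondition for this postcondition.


Working backward. After the program, the postcondition d + 6 <= 8 and val + 7 > t - c + 4 must hold; in canonical form it is d <= 2 and c + val > t - 3.
Before val := vec[c + 1] + 5: d <= 2 and vec[c + 1] + c > t - 8
Before t := c - 6: d <= 2 and vec[c + 1] > -14
Answer: WP = d <= 2 and vec[c + 1] > -14


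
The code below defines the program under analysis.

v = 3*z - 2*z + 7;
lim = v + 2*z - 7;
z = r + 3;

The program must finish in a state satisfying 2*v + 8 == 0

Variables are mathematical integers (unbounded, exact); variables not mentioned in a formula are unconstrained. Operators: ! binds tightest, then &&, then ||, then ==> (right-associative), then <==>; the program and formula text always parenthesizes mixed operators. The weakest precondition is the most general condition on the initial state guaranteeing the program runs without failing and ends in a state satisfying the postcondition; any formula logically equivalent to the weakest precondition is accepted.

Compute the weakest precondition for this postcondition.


Working backward. After the program, the postcondition 2*v + 8 == 0 must hold; in canonical form it is 2*v == -8.
Before z := r + 3: 2*v == -8
Before lim := v + 2*z - 7: 2*v == -8
Before v := 3*z - 2*z + 7: 2*z == -22
Answer: WP = 2*z == -22


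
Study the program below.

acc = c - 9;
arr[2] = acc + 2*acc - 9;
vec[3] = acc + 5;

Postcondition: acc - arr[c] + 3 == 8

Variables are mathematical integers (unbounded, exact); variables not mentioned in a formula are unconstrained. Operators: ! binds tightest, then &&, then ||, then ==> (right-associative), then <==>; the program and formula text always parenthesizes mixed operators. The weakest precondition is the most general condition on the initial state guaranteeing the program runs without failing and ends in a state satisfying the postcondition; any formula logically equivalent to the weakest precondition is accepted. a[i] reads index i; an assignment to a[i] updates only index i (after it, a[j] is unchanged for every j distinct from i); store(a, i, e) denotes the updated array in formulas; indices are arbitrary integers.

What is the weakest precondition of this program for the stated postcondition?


Working backward. After the program, the postcondition acc - arr[c] + 3 == 8 must hold; in canonical form it is acc == arr[c] + 5.
Before vec[3] := acc + 5: acc == arr[c] + 5
Before arr[2] := acc + 2*acc - 9: acc == store(arr, 2, 3*acc - 9)[c] + 5
Before acc := c - 9: c == store(arr, 2, 3*c - 36)[c] + 14
Answer: WP = c == store(arr, 2, 3*c - 36)[c] + 14


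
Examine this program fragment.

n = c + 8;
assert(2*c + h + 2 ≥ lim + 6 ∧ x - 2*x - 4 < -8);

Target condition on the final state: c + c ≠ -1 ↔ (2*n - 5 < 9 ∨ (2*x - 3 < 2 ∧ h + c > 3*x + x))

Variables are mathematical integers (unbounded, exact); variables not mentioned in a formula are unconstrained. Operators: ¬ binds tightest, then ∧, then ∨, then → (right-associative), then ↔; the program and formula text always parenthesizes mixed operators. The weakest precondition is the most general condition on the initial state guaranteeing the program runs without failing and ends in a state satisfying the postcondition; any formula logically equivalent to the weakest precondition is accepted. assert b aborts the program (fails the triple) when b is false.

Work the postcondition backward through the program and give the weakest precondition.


Working backward. After the program, the postcondition c + c ≠ -1 ↔ (2*n - 5 < 9 ∨ (2*x - 3 < 2 ∧ h + c > 3*x + x)) must hold; in canonical form it is 2*c ≠ -1 ↔ (2*n < 14 ∨ (2*x < 5 ∧ c + h > 4*x)).
Before assert 2*c + h + 2 ≥ lim + 6 ∧ x - 2*x - 4 < -8: 2*c + h ≥ lim + 4 ∧ x > 4 ∧ (2*c ≠ -1 ↔ (2*n < 14 ∨ (2*x < 5 ∧ c + h > 4*x)))
Before n := c + 8: 2*c + h ≥ lim + 4 ∧ x > 4 ∧ (2*c ≠ -1 ↔ (2*c < -2 ∨ (2*x < 5 ∧ c + h > 4*x)))
Answer: WP = 2*c + h ≥ lim + 4 ∧ x > 4 ∧ (2*c ≠ -1 ↔ (2*c < -2 ∨ (2*x < 5 ∧ c + h > 4*x)))


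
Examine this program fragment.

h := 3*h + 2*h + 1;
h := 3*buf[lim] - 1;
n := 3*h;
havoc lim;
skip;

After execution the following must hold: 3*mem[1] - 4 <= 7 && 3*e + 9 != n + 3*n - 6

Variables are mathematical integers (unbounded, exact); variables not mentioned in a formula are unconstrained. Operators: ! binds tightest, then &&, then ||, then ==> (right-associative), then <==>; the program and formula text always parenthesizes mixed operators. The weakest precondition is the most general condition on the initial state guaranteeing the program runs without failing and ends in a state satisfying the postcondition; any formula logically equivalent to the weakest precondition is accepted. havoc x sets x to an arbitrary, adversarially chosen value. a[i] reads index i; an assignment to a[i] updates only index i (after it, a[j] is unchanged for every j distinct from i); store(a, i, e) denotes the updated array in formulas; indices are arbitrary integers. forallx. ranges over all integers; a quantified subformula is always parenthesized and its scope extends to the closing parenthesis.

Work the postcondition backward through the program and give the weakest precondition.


Working backward. After the program, the postcondition 3*mem[1] - 4 <= 7 && 3*e + 9 != n + 3*n - 6 must hold; in canonical form it is 3*mem[1] <= 11 && 3*e != 4*n - 15.
Before skip: 3*mem[1] <= 11 && 3*e != 4*n - 15
Before havoc lim: 3*mem[1] <= 11 && 3*e != 4*n - 15
Before n := 3*h: 3*mem[1] <= 11 && 3*e != 12*h - 15
Before h := 3*buf[lim] - 1: 3*mem[1] <= 11 && 3*e != 36*buf[lim] - 27
Before h := 3*h + 2*h + 1: 3*mem[1] <= 11 && 3*e != 36*buf[lim] - 27
Answer: WP = 3*mem[1] <= 11 && 3*e != 36*buf[lim] - 27
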